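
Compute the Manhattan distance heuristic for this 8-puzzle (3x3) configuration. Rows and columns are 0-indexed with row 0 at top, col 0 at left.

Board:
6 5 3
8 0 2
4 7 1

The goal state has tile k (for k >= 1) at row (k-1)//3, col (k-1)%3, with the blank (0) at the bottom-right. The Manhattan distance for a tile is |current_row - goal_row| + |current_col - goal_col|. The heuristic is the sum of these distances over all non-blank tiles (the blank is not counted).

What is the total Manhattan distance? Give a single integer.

Tile 6: (0,0)->(1,2) = 3
Tile 5: (0,1)->(1,1) = 1
Tile 3: (0,2)->(0,2) = 0
Tile 8: (1,0)->(2,1) = 2
Tile 2: (1,2)->(0,1) = 2
Tile 4: (2,0)->(1,0) = 1
Tile 7: (2,1)->(2,0) = 1
Tile 1: (2,2)->(0,0) = 4
Sum: 3 + 1 + 0 + 2 + 2 + 1 + 1 + 4 = 14

Answer: 14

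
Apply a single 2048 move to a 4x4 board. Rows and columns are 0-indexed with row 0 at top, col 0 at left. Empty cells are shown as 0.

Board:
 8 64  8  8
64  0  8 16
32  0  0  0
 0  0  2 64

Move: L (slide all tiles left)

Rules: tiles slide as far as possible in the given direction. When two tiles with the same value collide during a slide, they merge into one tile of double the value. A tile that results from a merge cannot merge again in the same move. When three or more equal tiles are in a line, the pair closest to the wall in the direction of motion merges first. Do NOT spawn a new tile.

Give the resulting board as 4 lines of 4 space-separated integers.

Answer:  8 64 16  0
64  8 16  0
32  0  0  0
 2 64  0  0

Derivation:
Slide left:
row 0: [8, 64, 8, 8] -> [8, 64, 16, 0]
row 1: [64, 0, 8, 16] -> [64, 8, 16, 0]
row 2: [32, 0, 0, 0] -> [32, 0, 0, 0]
row 3: [0, 0, 2, 64] -> [2, 64, 0, 0]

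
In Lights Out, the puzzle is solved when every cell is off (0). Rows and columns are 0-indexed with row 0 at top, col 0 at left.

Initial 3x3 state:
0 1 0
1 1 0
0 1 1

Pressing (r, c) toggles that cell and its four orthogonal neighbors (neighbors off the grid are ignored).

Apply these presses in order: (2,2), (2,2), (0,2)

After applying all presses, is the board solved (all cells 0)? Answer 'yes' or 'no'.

Answer: no

Derivation:
After press 1 at (2,2):
0 1 0
1 1 1
0 0 0

After press 2 at (2,2):
0 1 0
1 1 0
0 1 1

After press 3 at (0,2):
0 0 1
1 1 1
0 1 1

Lights still on: 6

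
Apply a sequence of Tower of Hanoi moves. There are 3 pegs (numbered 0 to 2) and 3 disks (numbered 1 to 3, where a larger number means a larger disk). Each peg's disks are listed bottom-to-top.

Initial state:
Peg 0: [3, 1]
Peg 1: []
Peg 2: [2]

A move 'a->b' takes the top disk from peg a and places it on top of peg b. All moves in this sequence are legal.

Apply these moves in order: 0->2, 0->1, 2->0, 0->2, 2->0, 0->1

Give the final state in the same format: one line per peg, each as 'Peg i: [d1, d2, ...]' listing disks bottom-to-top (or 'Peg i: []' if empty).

After move 1 (0->2):
Peg 0: [3]
Peg 1: []
Peg 2: [2, 1]

After move 2 (0->1):
Peg 0: []
Peg 1: [3]
Peg 2: [2, 1]

After move 3 (2->0):
Peg 0: [1]
Peg 1: [3]
Peg 2: [2]

After move 4 (0->2):
Peg 0: []
Peg 1: [3]
Peg 2: [2, 1]

After move 5 (2->0):
Peg 0: [1]
Peg 1: [3]
Peg 2: [2]

After move 6 (0->1):
Peg 0: []
Peg 1: [3, 1]
Peg 2: [2]

Answer: Peg 0: []
Peg 1: [3, 1]
Peg 2: [2]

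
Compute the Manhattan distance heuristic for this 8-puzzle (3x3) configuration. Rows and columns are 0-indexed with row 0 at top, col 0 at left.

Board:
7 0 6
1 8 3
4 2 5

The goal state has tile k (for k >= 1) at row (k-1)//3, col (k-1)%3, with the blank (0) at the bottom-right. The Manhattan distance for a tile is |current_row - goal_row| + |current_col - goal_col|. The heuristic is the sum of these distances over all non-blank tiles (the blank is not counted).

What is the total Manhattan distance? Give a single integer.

Tile 7: at (0,0), goal (2,0), distance |0-2|+|0-0| = 2
Tile 6: at (0,2), goal (1,2), distance |0-1|+|2-2| = 1
Tile 1: at (1,0), goal (0,0), distance |1-0|+|0-0| = 1
Tile 8: at (1,1), goal (2,1), distance |1-2|+|1-1| = 1
Tile 3: at (1,2), goal (0,2), distance |1-0|+|2-2| = 1
Tile 4: at (2,0), goal (1,0), distance |2-1|+|0-0| = 1
Tile 2: at (2,1), goal (0,1), distance |2-0|+|1-1| = 2
Tile 5: at (2,2), goal (1,1), distance |2-1|+|2-1| = 2
Sum: 2 + 1 + 1 + 1 + 1 + 1 + 2 + 2 = 11

Answer: 11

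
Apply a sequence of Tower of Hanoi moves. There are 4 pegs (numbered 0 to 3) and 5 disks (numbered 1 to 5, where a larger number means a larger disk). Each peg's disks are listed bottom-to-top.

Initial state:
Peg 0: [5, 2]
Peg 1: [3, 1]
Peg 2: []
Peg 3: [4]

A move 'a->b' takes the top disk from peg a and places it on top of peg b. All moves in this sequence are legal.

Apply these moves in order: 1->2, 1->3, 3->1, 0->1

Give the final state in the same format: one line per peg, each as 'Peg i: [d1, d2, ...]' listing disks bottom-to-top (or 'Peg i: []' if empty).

After move 1 (1->2):
Peg 0: [5, 2]
Peg 1: [3]
Peg 2: [1]
Peg 3: [4]

After move 2 (1->3):
Peg 0: [5, 2]
Peg 1: []
Peg 2: [1]
Peg 3: [4, 3]

After move 3 (3->1):
Peg 0: [5, 2]
Peg 1: [3]
Peg 2: [1]
Peg 3: [4]

After move 4 (0->1):
Peg 0: [5]
Peg 1: [3, 2]
Peg 2: [1]
Peg 3: [4]

Answer: Peg 0: [5]
Peg 1: [3, 2]
Peg 2: [1]
Peg 3: [4]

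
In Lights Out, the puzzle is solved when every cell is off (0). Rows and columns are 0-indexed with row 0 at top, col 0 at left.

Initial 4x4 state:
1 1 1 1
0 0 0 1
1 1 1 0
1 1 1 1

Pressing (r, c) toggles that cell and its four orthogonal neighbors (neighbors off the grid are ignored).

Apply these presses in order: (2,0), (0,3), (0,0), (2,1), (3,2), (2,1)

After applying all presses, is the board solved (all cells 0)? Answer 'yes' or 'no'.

After press 1 at (2,0):
1 1 1 1
1 0 0 1
0 0 1 0
0 1 1 1

After press 2 at (0,3):
1 1 0 0
1 0 0 0
0 0 1 0
0 1 1 1

After press 3 at (0,0):
0 0 0 0
0 0 0 0
0 0 1 0
0 1 1 1

After press 4 at (2,1):
0 0 0 0
0 1 0 0
1 1 0 0
0 0 1 1

After press 5 at (3,2):
0 0 0 0
0 1 0 0
1 1 1 0
0 1 0 0

After press 6 at (2,1):
0 0 0 0
0 0 0 0
0 0 0 0
0 0 0 0

Lights still on: 0

Answer: yes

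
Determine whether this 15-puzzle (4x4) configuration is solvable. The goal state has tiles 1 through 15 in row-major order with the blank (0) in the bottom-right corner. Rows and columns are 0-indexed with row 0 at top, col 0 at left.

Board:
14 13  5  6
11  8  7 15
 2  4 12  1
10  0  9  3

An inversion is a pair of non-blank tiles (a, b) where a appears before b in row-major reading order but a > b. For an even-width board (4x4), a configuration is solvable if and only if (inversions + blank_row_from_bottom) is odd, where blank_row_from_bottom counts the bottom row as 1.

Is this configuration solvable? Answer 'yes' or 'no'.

Inversions: 67
Blank is in row 3 (0-indexed from top), which is row 1 counting from the bottom (bottom = 1).
67 + 1 = 68, which is even, so the puzzle is not solvable.

Answer: no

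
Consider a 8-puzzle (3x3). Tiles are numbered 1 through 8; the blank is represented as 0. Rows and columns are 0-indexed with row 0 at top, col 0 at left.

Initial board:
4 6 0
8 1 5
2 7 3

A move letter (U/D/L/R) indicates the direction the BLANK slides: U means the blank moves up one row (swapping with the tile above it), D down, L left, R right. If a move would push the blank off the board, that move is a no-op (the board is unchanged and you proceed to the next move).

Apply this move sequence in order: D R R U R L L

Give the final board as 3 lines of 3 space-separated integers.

Answer: 0 4 6
8 1 5
2 7 3

Derivation:
After move 1 (D):
4 6 5
8 1 0
2 7 3

After move 2 (R):
4 6 5
8 1 0
2 7 3

After move 3 (R):
4 6 5
8 1 0
2 7 3

After move 4 (U):
4 6 0
8 1 5
2 7 3

After move 5 (R):
4 6 0
8 1 5
2 7 3

After move 6 (L):
4 0 6
8 1 5
2 7 3

After move 7 (L):
0 4 6
8 1 5
2 7 3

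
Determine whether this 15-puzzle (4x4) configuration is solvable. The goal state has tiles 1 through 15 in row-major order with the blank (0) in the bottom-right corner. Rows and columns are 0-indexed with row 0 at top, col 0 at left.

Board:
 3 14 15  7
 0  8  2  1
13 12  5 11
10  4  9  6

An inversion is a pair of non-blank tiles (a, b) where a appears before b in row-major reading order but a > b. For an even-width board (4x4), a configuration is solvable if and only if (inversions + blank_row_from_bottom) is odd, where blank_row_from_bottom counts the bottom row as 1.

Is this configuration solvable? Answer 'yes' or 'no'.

Answer: no

Derivation:
Inversions: 59
Blank is in row 1 (0-indexed from top), which is row 3 counting from the bottom (bottom = 1).
59 + 3 = 62, which is even, so the puzzle is not solvable.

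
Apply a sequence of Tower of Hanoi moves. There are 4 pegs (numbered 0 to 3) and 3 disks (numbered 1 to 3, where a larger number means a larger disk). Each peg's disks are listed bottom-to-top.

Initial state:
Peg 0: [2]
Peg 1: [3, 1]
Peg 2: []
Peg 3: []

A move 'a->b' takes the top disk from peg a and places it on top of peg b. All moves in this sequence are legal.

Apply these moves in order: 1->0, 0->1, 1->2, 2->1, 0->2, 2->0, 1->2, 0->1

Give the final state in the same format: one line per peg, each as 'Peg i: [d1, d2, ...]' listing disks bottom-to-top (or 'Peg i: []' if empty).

After move 1 (1->0):
Peg 0: [2, 1]
Peg 1: [3]
Peg 2: []
Peg 3: []

After move 2 (0->1):
Peg 0: [2]
Peg 1: [3, 1]
Peg 2: []
Peg 3: []

After move 3 (1->2):
Peg 0: [2]
Peg 1: [3]
Peg 2: [1]
Peg 3: []

After move 4 (2->1):
Peg 0: [2]
Peg 1: [3, 1]
Peg 2: []
Peg 3: []

After move 5 (0->2):
Peg 0: []
Peg 1: [3, 1]
Peg 2: [2]
Peg 3: []

After move 6 (2->0):
Peg 0: [2]
Peg 1: [3, 1]
Peg 2: []
Peg 3: []

After move 7 (1->2):
Peg 0: [2]
Peg 1: [3]
Peg 2: [1]
Peg 3: []

After move 8 (0->1):
Peg 0: []
Peg 1: [3, 2]
Peg 2: [1]
Peg 3: []

Answer: Peg 0: []
Peg 1: [3, 2]
Peg 2: [1]
Peg 3: []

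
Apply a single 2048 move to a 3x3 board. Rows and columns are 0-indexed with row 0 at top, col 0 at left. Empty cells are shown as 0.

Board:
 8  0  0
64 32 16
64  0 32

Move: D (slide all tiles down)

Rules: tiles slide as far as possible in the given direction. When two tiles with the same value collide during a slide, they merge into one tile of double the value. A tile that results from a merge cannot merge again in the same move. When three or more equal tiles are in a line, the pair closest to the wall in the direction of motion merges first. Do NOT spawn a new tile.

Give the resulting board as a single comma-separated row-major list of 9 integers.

Slide down:
col 0: [8, 64, 64] -> [0, 8, 128]
col 1: [0, 32, 0] -> [0, 0, 32]
col 2: [0, 16, 32] -> [0, 16, 32]

Answer: 0, 0, 0, 8, 0, 16, 128, 32, 32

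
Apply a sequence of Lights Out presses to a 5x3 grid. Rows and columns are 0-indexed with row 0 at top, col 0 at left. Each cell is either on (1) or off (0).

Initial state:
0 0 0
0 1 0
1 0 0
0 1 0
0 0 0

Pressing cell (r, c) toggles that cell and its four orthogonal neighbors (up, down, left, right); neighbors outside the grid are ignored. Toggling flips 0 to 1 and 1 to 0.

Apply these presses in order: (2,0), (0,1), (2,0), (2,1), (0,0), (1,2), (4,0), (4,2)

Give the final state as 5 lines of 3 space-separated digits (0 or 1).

After press 1 at (2,0):
0 0 0
1 1 0
0 1 0
1 1 0
0 0 0

After press 2 at (0,1):
1 1 1
1 0 0
0 1 0
1 1 0
0 0 0

After press 3 at (2,0):
1 1 1
0 0 0
1 0 0
0 1 0
0 0 0

After press 4 at (2,1):
1 1 1
0 1 0
0 1 1
0 0 0
0 0 0

After press 5 at (0,0):
0 0 1
1 1 0
0 1 1
0 0 0
0 0 0

After press 6 at (1,2):
0 0 0
1 0 1
0 1 0
0 0 0
0 0 0

After press 7 at (4,0):
0 0 0
1 0 1
0 1 0
1 0 0
1 1 0

After press 8 at (4,2):
0 0 0
1 0 1
0 1 0
1 0 1
1 0 1

Answer: 0 0 0
1 0 1
0 1 0
1 0 1
1 0 1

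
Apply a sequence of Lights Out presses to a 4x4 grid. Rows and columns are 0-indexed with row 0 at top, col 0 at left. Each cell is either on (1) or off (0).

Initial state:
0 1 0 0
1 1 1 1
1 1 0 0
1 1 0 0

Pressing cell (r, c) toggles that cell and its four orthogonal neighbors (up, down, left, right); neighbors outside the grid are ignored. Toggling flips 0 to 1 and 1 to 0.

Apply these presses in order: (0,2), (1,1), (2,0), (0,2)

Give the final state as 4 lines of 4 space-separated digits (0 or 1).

Answer: 0 0 0 0
1 0 0 1
0 1 0 0
0 1 0 0

Derivation:
After press 1 at (0,2):
0 0 1 1
1 1 0 1
1 1 0 0
1 1 0 0

After press 2 at (1,1):
0 1 1 1
0 0 1 1
1 0 0 0
1 1 0 0

After press 3 at (2,0):
0 1 1 1
1 0 1 1
0 1 0 0
0 1 0 0

After press 4 at (0,2):
0 0 0 0
1 0 0 1
0 1 0 0
0 1 0 0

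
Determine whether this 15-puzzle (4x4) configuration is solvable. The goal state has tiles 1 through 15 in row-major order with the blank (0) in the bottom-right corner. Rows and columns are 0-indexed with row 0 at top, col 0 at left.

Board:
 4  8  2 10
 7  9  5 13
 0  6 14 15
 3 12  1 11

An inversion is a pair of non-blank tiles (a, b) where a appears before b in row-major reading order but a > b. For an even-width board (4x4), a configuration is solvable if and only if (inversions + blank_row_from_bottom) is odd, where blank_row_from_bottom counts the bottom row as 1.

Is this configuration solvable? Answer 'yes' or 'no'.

Answer: no

Derivation:
Inversions: 44
Blank is in row 2 (0-indexed from top), which is row 2 counting from the bottom (bottom = 1).
44 + 2 = 46, which is even, so the puzzle is not solvable.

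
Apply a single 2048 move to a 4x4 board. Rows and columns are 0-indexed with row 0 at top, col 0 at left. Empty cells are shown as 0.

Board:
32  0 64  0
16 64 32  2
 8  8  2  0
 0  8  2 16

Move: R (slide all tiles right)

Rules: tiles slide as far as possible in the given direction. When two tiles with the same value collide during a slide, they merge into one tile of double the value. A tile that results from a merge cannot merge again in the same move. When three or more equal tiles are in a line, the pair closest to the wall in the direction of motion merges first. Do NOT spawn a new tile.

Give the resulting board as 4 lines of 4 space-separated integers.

Slide right:
row 0: [32, 0, 64, 0] -> [0, 0, 32, 64]
row 1: [16, 64, 32, 2] -> [16, 64, 32, 2]
row 2: [8, 8, 2, 0] -> [0, 0, 16, 2]
row 3: [0, 8, 2, 16] -> [0, 8, 2, 16]

Answer:  0  0 32 64
16 64 32  2
 0  0 16  2
 0  8  2 16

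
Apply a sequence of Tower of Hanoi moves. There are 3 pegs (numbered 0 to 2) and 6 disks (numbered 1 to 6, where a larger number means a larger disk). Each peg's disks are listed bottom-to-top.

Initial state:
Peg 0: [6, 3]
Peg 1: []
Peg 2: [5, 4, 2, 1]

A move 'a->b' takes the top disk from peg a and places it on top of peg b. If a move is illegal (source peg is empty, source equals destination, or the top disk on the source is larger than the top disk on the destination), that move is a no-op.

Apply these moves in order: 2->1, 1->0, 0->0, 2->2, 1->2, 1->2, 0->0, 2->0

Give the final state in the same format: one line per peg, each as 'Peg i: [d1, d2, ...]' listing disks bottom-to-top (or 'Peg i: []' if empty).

After move 1 (2->1):
Peg 0: [6, 3]
Peg 1: [1]
Peg 2: [5, 4, 2]

After move 2 (1->0):
Peg 0: [6, 3, 1]
Peg 1: []
Peg 2: [5, 4, 2]

After move 3 (0->0):
Peg 0: [6, 3, 1]
Peg 1: []
Peg 2: [5, 4, 2]

After move 4 (2->2):
Peg 0: [6, 3, 1]
Peg 1: []
Peg 2: [5, 4, 2]

After move 5 (1->2):
Peg 0: [6, 3, 1]
Peg 1: []
Peg 2: [5, 4, 2]

After move 6 (1->2):
Peg 0: [6, 3, 1]
Peg 1: []
Peg 2: [5, 4, 2]

After move 7 (0->0):
Peg 0: [6, 3, 1]
Peg 1: []
Peg 2: [5, 4, 2]

After move 8 (2->0):
Peg 0: [6, 3, 1]
Peg 1: []
Peg 2: [5, 4, 2]

Answer: Peg 0: [6, 3, 1]
Peg 1: []
Peg 2: [5, 4, 2]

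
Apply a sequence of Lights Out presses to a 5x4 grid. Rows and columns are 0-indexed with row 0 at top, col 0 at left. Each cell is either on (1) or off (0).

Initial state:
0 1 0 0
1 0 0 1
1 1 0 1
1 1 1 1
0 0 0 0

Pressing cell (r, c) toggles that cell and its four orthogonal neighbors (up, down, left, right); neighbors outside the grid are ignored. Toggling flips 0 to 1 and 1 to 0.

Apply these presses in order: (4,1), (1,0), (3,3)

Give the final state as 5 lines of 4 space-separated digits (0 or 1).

After press 1 at (4,1):
0 1 0 0
1 0 0 1
1 1 0 1
1 0 1 1
1 1 1 0

After press 2 at (1,0):
1 1 0 0
0 1 0 1
0 1 0 1
1 0 1 1
1 1 1 0

After press 3 at (3,3):
1 1 0 0
0 1 0 1
0 1 0 0
1 0 0 0
1 1 1 1

Answer: 1 1 0 0
0 1 0 1
0 1 0 0
1 0 0 0
1 1 1 1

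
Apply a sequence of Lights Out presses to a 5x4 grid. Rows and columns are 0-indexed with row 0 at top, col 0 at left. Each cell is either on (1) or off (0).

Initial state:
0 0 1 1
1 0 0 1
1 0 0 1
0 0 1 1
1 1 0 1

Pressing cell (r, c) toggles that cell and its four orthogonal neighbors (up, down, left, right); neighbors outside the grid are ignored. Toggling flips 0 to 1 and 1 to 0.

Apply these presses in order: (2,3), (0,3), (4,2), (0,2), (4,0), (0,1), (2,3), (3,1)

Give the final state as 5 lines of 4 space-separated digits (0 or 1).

After press 1 at (2,3):
0 0 1 1
1 0 0 0
1 0 1 0
0 0 1 0
1 1 0 1

After press 2 at (0,3):
0 0 0 0
1 0 0 1
1 0 1 0
0 0 1 0
1 1 0 1

After press 3 at (4,2):
0 0 0 0
1 0 0 1
1 0 1 0
0 0 0 0
1 0 1 0

After press 4 at (0,2):
0 1 1 1
1 0 1 1
1 0 1 0
0 0 0 0
1 0 1 0

After press 5 at (4,0):
0 1 1 1
1 0 1 1
1 0 1 0
1 0 0 0
0 1 1 0

After press 6 at (0,1):
1 0 0 1
1 1 1 1
1 0 1 0
1 0 0 0
0 1 1 0

After press 7 at (2,3):
1 0 0 1
1 1 1 0
1 0 0 1
1 0 0 1
0 1 1 0

After press 8 at (3,1):
1 0 0 1
1 1 1 0
1 1 0 1
0 1 1 1
0 0 1 0

Answer: 1 0 0 1
1 1 1 0
1 1 0 1
0 1 1 1
0 0 1 0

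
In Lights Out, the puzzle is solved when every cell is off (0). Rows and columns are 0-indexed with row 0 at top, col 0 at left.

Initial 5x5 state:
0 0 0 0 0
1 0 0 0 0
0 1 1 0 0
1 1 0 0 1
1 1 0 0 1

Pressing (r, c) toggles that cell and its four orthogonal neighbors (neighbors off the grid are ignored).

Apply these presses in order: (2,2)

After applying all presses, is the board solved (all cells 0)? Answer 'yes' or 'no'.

After press 1 at (2,2):
0 0 0 0 0
1 0 1 0 0
0 0 0 1 0
1 1 1 0 1
1 1 0 0 1

Lights still on: 10

Answer: no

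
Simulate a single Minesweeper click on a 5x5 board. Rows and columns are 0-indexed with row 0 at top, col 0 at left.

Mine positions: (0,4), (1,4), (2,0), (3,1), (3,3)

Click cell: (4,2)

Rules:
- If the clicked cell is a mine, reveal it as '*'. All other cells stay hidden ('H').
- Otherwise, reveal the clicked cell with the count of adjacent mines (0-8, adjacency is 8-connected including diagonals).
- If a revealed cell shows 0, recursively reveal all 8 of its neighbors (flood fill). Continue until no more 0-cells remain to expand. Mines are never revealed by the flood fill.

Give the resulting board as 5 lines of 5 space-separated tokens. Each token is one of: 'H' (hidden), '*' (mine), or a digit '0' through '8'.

H H H H H
H H H H H
H H H H H
H H H H H
H H 2 H H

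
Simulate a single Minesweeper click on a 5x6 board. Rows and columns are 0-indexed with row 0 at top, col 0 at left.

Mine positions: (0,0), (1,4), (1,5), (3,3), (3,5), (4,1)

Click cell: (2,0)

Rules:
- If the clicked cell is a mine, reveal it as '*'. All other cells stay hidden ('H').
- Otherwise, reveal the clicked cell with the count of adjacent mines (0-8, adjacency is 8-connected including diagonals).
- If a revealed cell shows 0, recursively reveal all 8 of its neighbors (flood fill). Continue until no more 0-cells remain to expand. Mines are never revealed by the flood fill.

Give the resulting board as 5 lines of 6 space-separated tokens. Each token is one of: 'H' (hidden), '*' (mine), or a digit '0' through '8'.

H 1 0 1 H H
1 1 0 1 H H
0 0 1 2 H H
1 1 2 H H H
H H H H H H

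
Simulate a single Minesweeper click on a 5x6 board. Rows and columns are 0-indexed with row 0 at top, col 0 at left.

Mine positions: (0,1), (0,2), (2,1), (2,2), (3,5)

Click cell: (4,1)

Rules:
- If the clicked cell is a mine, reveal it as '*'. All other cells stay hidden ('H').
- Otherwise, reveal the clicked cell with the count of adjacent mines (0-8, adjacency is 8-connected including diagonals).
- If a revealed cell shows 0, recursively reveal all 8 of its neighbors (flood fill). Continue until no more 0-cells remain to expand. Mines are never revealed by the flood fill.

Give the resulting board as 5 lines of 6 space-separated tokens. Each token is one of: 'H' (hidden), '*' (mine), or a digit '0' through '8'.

H H H H H H
H H H H H H
H H H H H H
1 2 2 1 1 H
0 0 0 0 1 H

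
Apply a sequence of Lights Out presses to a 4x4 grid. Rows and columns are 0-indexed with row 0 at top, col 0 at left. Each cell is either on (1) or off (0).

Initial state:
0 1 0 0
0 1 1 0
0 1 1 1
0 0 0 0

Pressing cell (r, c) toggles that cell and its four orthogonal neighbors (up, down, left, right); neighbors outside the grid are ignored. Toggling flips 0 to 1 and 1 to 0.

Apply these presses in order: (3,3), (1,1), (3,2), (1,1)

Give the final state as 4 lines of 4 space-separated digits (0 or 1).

After press 1 at (3,3):
0 1 0 0
0 1 1 0
0 1 1 0
0 0 1 1

After press 2 at (1,1):
0 0 0 0
1 0 0 0
0 0 1 0
0 0 1 1

After press 3 at (3,2):
0 0 0 0
1 0 0 0
0 0 0 0
0 1 0 0

After press 4 at (1,1):
0 1 0 0
0 1 1 0
0 1 0 0
0 1 0 0

Answer: 0 1 0 0
0 1 1 0
0 1 0 0
0 1 0 0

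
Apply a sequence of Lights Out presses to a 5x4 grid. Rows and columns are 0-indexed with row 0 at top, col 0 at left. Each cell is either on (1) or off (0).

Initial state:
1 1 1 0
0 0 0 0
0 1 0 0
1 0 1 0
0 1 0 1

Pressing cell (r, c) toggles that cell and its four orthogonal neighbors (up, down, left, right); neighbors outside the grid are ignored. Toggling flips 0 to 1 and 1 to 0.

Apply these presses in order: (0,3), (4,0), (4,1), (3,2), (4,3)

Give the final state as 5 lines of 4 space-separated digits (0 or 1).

Answer: 1 1 0 1
0 0 0 1
0 1 1 0
0 0 0 0
0 1 1 0

Derivation:
After press 1 at (0,3):
1 1 0 1
0 0 0 1
0 1 0 0
1 0 1 0
0 1 0 1

After press 2 at (4,0):
1 1 0 1
0 0 0 1
0 1 0 0
0 0 1 0
1 0 0 1

After press 3 at (4,1):
1 1 0 1
0 0 0 1
0 1 0 0
0 1 1 0
0 1 1 1

After press 4 at (3,2):
1 1 0 1
0 0 0 1
0 1 1 0
0 0 0 1
0 1 0 1

After press 5 at (4,3):
1 1 0 1
0 0 0 1
0 1 1 0
0 0 0 0
0 1 1 0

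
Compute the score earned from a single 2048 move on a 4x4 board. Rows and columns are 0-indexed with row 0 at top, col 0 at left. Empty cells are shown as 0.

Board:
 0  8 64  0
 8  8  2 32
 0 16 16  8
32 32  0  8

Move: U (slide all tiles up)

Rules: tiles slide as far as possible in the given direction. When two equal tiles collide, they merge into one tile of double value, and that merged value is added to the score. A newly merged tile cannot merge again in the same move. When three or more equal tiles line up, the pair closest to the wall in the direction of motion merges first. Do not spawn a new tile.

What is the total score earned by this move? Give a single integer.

Slide up:
col 0: [0, 8, 0, 32] -> [8, 32, 0, 0]  score +0 (running 0)
col 1: [8, 8, 16, 32] -> [16, 16, 32, 0]  score +16 (running 16)
col 2: [64, 2, 16, 0] -> [64, 2, 16, 0]  score +0 (running 16)
col 3: [0, 32, 8, 8] -> [32, 16, 0, 0]  score +16 (running 32)
Board after move:
 8 16 64 32
32 16  2 16
 0 32 16  0
 0  0  0  0

Answer: 32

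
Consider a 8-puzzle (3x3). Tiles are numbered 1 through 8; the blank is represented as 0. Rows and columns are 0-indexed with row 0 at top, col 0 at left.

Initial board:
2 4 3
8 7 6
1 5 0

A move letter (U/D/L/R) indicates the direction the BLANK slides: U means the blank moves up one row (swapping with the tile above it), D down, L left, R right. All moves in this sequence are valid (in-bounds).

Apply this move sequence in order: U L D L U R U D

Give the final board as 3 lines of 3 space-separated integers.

Answer: 2 4 3
5 0 7
8 1 6

Derivation:
After move 1 (U):
2 4 3
8 7 0
1 5 6

After move 2 (L):
2 4 3
8 0 7
1 5 6

After move 3 (D):
2 4 3
8 5 7
1 0 6

After move 4 (L):
2 4 3
8 5 7
0 1 6

After move 5 (U):
2 4 3
0 5 7
8 1 6

After move 6 (R):
2 4 3
5 0 7
8 1 6

After move 7 (U):
2 0 3
5 4 7
8 1 6

After move 8 (D):
2 4 3
5 0 7
8 1 6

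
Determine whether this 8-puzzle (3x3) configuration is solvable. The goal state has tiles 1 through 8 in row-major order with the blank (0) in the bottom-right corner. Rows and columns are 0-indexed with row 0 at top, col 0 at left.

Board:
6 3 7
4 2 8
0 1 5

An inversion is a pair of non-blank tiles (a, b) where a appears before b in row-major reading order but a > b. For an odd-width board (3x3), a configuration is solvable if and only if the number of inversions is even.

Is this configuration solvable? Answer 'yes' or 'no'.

Inversions (pairs i<j in row-major order where tile[i] > tile[j] > 0): 16
16 is even, so the puzzle is solvable.

Answer: yes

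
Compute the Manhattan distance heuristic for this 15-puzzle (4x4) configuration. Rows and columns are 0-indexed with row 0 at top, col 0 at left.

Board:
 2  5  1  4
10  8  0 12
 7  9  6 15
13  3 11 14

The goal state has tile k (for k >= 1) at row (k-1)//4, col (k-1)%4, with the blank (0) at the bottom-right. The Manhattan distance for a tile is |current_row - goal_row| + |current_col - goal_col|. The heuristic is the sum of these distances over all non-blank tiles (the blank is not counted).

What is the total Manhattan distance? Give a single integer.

Answer: 25

Derivation:
Tile 2: (0,0)->(0,1) = 1
Tile 5: (0,1)->(1,0) = 2
Tile 1: (0,2)->(0,0) = 2
Tile 4: (0,3)->(0,3) = 0
Tile 10: (1,0)->(2,1) = 2
Tile 8: (1,1)->(1,3) = 2
Tile 12: (1,3)->(2,3) = 1
Tile 7: (2,0)->(1,2) = 3
Tile 9: (2,1)->(2,0) = 1
Tile 6: (2,2)->(1,1) = 2
Tile 15: (2,3)->(3,2) = 2
Tile 13: (3,0)->(3,0) = 0
Tile 3: (3,1)->(0,2) = 4
Tile 11: (3,2)->(2,2) = 1
Tile 14: (3,3)->(3,1) = 2
Sum: 1 + 2 + 2 + 0 + 2 + 2 + 1 + 3 + 1 + 2 + 2 + 0 + 4 + 1 + 2 = 25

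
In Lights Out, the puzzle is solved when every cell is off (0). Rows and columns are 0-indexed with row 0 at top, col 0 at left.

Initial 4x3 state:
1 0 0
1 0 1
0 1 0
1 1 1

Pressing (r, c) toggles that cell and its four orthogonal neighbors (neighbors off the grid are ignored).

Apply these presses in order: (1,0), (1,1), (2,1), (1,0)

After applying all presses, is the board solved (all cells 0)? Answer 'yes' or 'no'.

Answer: no

Derivation:
After press 1 at (1,0):
0 0 0
0 1 1
1 1 0
1 1 1

After press 2 at (1,1):
0 1 0
1 0 0
1 0 0
1 1 1

After press 3 at (2,1):
0 1 0
1 1 0
0 1 1
1 0 1

After press 4 at (1,0):
1 1 0
0 0 0
1 1 1
1 0 1

Lights still on: 7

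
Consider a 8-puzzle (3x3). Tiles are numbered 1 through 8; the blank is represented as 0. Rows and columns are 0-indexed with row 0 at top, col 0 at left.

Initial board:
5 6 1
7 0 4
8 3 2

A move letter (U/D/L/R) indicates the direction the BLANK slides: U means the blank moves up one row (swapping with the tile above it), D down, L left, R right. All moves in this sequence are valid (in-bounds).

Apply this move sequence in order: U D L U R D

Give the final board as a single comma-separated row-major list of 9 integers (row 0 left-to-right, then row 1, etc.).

Answer: 6, 7, 1, 5, 0, 4, 8, 3, 2

Derivation:
After move 1 (U):
5 0 1
7 6 4
8 3 2

After move 2 (D):
5 6 1
7 0 4
8 3 2

After move 3 (L):
5 6 1
0 7 4
8 3 2

After move 4 (U):
0 6 1
5 7 4
8 3 2

After move 5 (R):
6 0 1
5 7 4
8 3 2

After move 6 (D):
6 7 1
5 0 4
8 3 2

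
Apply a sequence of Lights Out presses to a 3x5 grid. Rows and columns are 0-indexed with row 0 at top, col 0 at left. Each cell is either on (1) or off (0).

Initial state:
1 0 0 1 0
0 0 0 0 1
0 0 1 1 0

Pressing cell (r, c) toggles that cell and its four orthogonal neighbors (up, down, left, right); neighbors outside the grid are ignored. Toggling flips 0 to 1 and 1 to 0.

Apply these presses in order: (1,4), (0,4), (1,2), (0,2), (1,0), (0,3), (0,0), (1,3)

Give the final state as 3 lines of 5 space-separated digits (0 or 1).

Answer: 1 0 1 1 1
0 0 1 0 0
1 0 0 0 1

Derivation:
After press 1 at (1,4):
1 0 0 1 1
0 0 0 1 0
0 0 1 1 1

After press 2 at (0,4):
1 0 0 0 0
0 0 0 1 1
0 0 1 1 1

After press 3 at (1,2):
1 0 1 0 0
0 1 1 0 1
0 0 0 1 1

After press 4 at (0,2):
1 1 0 1 0
0 1 0 0 1
0 0 0 1 1

After press 5 at (1,0):
0 1 0 1 0
1 0 0 0 1
1 0 0 1 1

After press 6 at (0,3):
0 1 1 0 1
1 0 0 1 1
1 0 0 1 1

After press 7 at (0,0):
1 0 1 0 1
0 0 0 1 1
1 0 0 1 1

After press 8 at (1,3):
1 0 1 1 1
0 0 1 0 0
1 0 0 0 1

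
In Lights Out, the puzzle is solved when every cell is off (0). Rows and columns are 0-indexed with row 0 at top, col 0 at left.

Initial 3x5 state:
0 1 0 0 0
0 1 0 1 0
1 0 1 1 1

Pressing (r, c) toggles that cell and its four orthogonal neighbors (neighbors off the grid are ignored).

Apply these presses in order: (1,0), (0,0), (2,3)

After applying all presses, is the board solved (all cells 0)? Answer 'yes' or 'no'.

Answer: yes

Derivation:
After press 1 at (1,0):
1 1 0 0 0
1 0 0 1 0
0 0 1 1 1

After press 2 at (0,0):
0 0 0 0 0
0 0 0 1 0
0 0 1 1 1

After press 3 at (2,3):
0 0 0 0 0
0 0 0 0 0
0 0 0 0 0

Lights still on: 0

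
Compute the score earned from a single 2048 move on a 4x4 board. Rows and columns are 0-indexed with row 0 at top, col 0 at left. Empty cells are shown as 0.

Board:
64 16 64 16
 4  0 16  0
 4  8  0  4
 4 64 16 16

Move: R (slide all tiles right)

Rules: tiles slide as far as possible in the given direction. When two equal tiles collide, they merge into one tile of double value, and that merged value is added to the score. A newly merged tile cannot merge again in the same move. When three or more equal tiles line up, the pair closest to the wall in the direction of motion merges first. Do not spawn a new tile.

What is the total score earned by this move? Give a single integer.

Answer: 32

Derivation:
Slide right:
row 0: [64, 16, 64, 16] -> [64, 16, 64, 16]  score +0 (running 0)
row 1: [4, 0, 16, 0] -> [0, 0, 4, 16]  score +0 (running 0)
row 2: [4, 8, 0, 4] -> [0, 4, 8, 4]  score +0 (running 0)
row 3: [4, 64, 16, 16] -> [0, 4, 64, 32]  score +32 (running 32)
Board after move:
64 16 64 16
 0  0  4 16
 0  4  8  4
 0  4 64 32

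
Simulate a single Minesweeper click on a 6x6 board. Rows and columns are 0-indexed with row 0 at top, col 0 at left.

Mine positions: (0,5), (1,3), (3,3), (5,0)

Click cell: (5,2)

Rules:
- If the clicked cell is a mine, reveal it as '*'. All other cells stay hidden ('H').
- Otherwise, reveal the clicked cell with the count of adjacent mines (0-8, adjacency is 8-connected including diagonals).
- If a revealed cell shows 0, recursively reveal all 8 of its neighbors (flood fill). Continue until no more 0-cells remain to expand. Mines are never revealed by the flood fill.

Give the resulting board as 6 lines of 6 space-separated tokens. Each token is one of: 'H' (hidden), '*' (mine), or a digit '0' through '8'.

H H H H H H
H H H H 2 1
H H H H 2 0
H H H H 1 0
H 1 1 1 1 0
H 1 0 0 0 0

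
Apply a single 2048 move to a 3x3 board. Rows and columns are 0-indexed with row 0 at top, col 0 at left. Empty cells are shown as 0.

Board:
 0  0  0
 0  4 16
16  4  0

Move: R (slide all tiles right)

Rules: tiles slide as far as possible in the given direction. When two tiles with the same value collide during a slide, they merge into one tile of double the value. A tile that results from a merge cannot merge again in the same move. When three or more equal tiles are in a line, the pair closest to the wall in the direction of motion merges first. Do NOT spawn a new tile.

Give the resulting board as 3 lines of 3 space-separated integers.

Answer:  0  0  0
 0  4 16
 0 16  4

Derivation:
Slide right:
row 0: [0, 0, 0] -> [0, 0, 0]
row 1: [0, 4, 16] -> [0, 4, 16]
row 2: [16, 4, 0] -> [0, 16, 4]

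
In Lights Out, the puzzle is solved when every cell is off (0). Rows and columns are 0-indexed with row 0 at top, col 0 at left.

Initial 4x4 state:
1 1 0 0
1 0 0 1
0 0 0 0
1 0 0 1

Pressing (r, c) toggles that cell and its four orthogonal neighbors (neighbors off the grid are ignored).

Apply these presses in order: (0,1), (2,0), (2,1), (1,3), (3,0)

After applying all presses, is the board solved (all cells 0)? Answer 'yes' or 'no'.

Answer: no

Derivation:
After press 1 at (0,1):
0 0 1 0
1 1 0 1
0 0 0 0
1 0 0 1

After press 2 at (2,0):
0 0 1 0
0 1 0 1
1 1 0 0
0 0 0 1

After press 3 at (2,1):
0 0 1 0
0 0 0 1
0 0 1 0
0 1 0 1

After press 4 at (1,3):
0 0 1 1
0 0 1 0
0 0 1 1
0 1 0 1

After press 5 at (3,0):
0 0 1 1
0 0 1 0
1 0 1 1
1 0 0 1

Lights still on: 8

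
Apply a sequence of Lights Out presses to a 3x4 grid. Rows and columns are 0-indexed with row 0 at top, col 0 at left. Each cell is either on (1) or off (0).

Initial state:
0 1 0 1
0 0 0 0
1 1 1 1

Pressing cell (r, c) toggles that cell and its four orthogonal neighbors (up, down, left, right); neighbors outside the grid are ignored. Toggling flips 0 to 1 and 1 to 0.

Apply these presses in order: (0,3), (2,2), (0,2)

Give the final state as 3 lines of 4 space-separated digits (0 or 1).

Answer: 0 0 0 1
0 0 0 1
1 0 0 0

Derivation:
After press 1 at (0,3):
0 1 1 0
0 0 0 1
1 1 1 1

After press 2 at (2,2):
0 1 1 0
0 0 1 1
1 0 0 0

After press 3 at (0,2):
0 0 0 1
0 0 0 1
1 0 0 0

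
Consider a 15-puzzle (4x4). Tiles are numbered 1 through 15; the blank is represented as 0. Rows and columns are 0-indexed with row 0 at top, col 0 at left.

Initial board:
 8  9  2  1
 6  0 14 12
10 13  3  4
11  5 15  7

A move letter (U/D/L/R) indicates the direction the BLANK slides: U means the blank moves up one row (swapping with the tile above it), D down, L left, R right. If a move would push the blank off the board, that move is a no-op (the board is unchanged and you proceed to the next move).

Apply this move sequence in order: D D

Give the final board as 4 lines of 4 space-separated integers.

After move 1 (D):
 8  9  2  1
 6 13 14 12
10  0  3  4
11  5 15  7

After move 2 (D):
 8  9  2  1
 6 13 14 12
10  5  3  4
11  0 15  7

Answer:  8  9  2  1
 6 13 14 12
10  5  3  4
11  0 15  7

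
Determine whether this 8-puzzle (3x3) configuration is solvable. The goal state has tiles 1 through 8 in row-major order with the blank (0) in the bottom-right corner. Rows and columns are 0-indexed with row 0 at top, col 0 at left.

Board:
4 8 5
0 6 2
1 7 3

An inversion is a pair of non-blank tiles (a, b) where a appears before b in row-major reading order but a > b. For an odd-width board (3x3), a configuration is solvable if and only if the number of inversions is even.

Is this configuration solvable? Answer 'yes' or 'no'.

Inversions (pairs i<j in row-major order where tile[i] > tile[j] > 0): 17
17 is odd, so the puzzle is not solvable.

Answer: no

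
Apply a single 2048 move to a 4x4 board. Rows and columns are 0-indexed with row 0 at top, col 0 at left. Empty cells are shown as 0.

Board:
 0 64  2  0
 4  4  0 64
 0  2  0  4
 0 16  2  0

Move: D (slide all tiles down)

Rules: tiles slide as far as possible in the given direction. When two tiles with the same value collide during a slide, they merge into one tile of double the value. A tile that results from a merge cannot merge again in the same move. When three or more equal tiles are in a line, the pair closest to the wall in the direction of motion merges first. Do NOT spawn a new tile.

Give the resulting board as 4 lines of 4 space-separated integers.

Answer:  0 64  0  0
 0  4  0  0
 0  2  0 64
 4 16  4  4

Derivation:
Slide down:
col 0: [0, 4, 0, 0] -> [0, 0, 0, 4]
col 1: [64, 4, 2, 16] -> [64, 4, 2, 16]
col 2: [2, 0, 0, 2] -> [0, 0, 0, 4]
col 3: [0, 64, 4, 0] -> [0, 0, 64, 4]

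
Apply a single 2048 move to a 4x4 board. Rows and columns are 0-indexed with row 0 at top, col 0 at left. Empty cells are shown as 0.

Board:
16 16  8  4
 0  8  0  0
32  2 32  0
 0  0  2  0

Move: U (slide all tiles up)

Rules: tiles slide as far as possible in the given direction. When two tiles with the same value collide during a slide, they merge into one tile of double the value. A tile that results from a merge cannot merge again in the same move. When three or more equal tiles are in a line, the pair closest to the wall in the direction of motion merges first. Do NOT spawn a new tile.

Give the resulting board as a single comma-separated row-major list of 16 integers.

Answer: 16, 16, 8, 4, 32, 8, 32, 0, 0, 2, 2, 0, 0, 0, 0, 0

Derivation:
Slide up:
col 0: [16, 0, 32, 0] -> [16, 32, 0, 0]
col 1: [16, 8, 2, 0] -> [16, 8, 2, 0]
col 2: [8, 0, 32, 2] -> [8, 32, 2, 0]
col 3: [4, 0, 0, 0] -> [4, 0, 0, 0]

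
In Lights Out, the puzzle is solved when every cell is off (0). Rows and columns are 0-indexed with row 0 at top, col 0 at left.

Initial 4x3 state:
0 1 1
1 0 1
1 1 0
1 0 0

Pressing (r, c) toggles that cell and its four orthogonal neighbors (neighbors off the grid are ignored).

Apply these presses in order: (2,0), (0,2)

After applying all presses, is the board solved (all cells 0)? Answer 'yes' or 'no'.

After press 1 at (2,0):
0 1 1
0 0 1
0 0 0
0 0 0

After press 2 at (0,2):
0 0 0
0 0 0
0 0 0
0 0 0

Lights still on: 0

Answer: yes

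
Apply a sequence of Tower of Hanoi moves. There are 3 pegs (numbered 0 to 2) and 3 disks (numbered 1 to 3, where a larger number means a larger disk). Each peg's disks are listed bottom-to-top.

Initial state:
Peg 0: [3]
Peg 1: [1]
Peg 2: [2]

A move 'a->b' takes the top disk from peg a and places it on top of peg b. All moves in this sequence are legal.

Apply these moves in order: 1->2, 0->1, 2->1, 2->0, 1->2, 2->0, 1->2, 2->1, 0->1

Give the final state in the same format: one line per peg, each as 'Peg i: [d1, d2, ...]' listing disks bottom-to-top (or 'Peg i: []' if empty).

Answer: Peg 0: [2]
Peg 1: [3, 1]
Peg 2: []

Derivation:
After move 1 (1->2):
Peg 0: [3]
Peg 1: []
Peg 2: [2, 1]

After move 2 (0->1):
Peg 0: []
Peg 1: [3]
Peg 2: [2, 1]

After move 3 (2->1):
Peg 0: []
Peg 1: [3, 1]
Peg 2: [2]

After move 4 (2->0):
Peg 0: [2]
Peg 1: [3, 1]
Peg 2: []

After move 5 (1->2):
Peg 0: [2]
Peg 1: [3]
Peg 2: [1]

After move 6 (2->0):
Peg 0: [2, 1]
Peg 1: [3]
Peg 2: []

After move 7 (1->2):
Peg 0: [2, 1]
Peg 1: []
Peg 2: [3]

After move 8 (2->1):
Peg 0: [2, 1]
Peg 1: [3]
Peg 2: []

After move 9 (0->1):
Peg 0: [2]
Peg 1: [3, 1]
Peg 2: []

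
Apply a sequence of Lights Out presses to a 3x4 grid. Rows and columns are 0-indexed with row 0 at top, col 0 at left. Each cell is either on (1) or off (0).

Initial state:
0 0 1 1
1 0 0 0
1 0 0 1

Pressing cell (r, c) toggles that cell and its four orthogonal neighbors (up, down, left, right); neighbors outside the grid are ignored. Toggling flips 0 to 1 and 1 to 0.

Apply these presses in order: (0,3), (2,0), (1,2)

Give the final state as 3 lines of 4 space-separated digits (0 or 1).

Answer: 0 0 1 0
0 1 1 0
0 1 1 1

Derivation:
After press 1 at (0,3):
0 0 0 0
1 0 0 1
1 0 0 1

After press 2 at (2,0):
0 0 0 0
0 0 0 1
0 1 0 1

After press 3 at (1,2):
0 0 1 0
0 1 1 0
0 1 1 1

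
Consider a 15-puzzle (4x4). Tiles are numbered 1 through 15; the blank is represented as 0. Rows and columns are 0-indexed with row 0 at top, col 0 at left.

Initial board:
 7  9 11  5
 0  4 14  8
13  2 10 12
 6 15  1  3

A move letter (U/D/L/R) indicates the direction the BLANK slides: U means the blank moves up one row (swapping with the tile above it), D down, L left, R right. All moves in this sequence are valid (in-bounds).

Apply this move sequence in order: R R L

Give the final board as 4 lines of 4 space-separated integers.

Answer:  7  9 11  5
 4  0 14  8
13  2 10 12
 6 15  1  3

Derivation:
After move 1 (R):
 7  9 11  5
 4  0 14  8
13  2 10 12
 6 15  1  3

After move 2 (R):
 7  9 11  5
 4 14  0  8
13  2 10 12
 6 15  1  3

After move 3 (L):
 7  9 11  5
 4  0 14  8
13  2 10 12
 6 15  1  3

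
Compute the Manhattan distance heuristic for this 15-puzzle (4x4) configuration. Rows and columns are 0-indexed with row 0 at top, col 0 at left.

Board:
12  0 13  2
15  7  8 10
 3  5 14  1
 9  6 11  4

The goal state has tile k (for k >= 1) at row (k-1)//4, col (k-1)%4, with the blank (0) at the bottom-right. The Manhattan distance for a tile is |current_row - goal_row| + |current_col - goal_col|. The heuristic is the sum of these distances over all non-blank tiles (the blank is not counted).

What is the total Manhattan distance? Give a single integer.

Answer: 41

Derivation:
Tile 12: (0,0)->(2,3) = 5
Tile 13: (0,2)->(3,0) = 5
Tile 2: (0,3)->(0,1) = 2
Tile 15: (1,0)->(3,2) = 4
Tile 7: (1,1)->(1,2) = 1
Tile 8: (1,2)->(1,3) = 1
Tile 10: (1,3)->(2,1) = 3
Tile 3: (2,0)->(0,2) = 4
Tile 5: (2,1)->(1,0) = 2
Tile 14: (2,2)->(3,1) = 2
Tile 1: (2,3)->(0,0) = 5
Tile 9: (3,0)->(2,0) = 1
Tile 6: (3,1)->(1,1) = 2
Tile 11: (3,2)->(2,2) = 1
Tile 4: (3,3)->(0,3) = 3
Sum: 5 + 5 + 2 + 4 + 1 + 1 + 3 + 4 + 2 + 2 + 5 + 1 + 2 + 1 + 3 = 41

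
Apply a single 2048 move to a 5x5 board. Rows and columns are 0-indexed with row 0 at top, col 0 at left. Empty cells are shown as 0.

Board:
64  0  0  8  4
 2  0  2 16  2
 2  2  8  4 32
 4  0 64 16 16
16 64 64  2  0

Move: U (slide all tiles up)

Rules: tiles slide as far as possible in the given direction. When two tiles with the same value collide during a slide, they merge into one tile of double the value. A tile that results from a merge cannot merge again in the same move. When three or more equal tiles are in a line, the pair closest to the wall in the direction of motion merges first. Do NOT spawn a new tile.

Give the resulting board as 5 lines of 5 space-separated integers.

Answer:  64   2   2   8   4
  4  64   8  16   2
  4   0 128   4  32
 16   0   0  16  16
  0   0   0   2   0

Derivation:
Slide up:
col 0: [64, 2, 2, 4, 16] -> [64, 4, 4, 16, 0]
col 1: [0, 0, 2, 0, 64] -> [2, 64, 0, 0, 0]
col 2: [0, 2, 8, 64, 64] -> [2, 8, 128, 0, 0]
col 3: [8, 16, 4, 16, 2] -> [8, 16, 4, 16, 2]
col 4: [4, 2, 32, 16, 0] -> [4, 2, 32, 16, 0]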